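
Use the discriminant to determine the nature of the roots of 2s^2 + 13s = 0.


D = b^2 - 4ac = (13)^2 - 4(2)(0) = 169 = 169
Since D > 0: two distinct rational roots


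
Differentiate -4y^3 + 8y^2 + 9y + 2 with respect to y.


Apply the power rule term by term:
  d/dy(-4y^3) = -12y^2
  d/dy(8y^2) = 16y
  d/dy(9y) = 9
  d/dy(2) = 0
p'(y) = -12y^2 + 16y + 9


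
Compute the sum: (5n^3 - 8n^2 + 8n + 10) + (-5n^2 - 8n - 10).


Align terms by degree and add:
  5n^3 - 8n^2 + 8n + 10
  -5n^2 - 8n - 10
= 5n^3 - 13n^2


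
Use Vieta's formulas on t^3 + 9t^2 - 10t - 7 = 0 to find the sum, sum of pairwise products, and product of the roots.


Monic cubic t^3+bt^2+ct+d=0: sum=-b, pairwise sum=c, product=-d.
b=9, c=-10, d=-7
r1+r2+r3 = -9
r1r2+r1r3+r2r3 = -10
r1r2r3 = 7


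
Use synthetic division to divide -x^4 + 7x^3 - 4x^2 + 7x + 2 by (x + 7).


Synthetic division with c = -7. Coefficients: -1, 7, -4, 7, 2
Bring down -1.
  -1 * -7 = 7; 7 + 7 = 14
  14 * -7 = -98; -98 - 4 = -102
  -102 * -7 = 714; 714 + 7 = 721
  721 * -7 = -5047; -5047 + 2 = -5045
Quotient: -x^3 + 14x^2 - 102x + 721, Remainder: -5045


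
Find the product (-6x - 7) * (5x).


Distribute each term of the first polynomial:
  (-6x)(5x) = -30x^2
  (-7)(5x) = -35x
Sum: -30x^2 - 35x


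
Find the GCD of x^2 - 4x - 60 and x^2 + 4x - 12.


Factor each:
  x^2 - 4x - 60 = (x + 6)(x - 10)
  x^2 + 4x - 12 = (x + 6)(x - 2)
Common monic factor: x + 6


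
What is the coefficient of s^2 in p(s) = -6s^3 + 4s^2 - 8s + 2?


Read off the coefficient of s^2: 4


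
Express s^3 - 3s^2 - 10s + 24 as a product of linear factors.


Try integer roots (divisors of 24). s=-3: p(-3)=0.
Divide out (s + 3): quotient is s^2 - 6s + 8.
Factor the quadratic: (s - 4)(s - 2)
Result: (s + 3)(s - 4)(s - 2)


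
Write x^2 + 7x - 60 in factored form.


Roots satisfy r1 + r2 = -b/a = -7 and r1*r2 = c/a = -60.
So r1 = 5, r2 = -12.
x^2 + 7x - 60 = (x - r1)(x - r2) = (x - 5)(x + 12)


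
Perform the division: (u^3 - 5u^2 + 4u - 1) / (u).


(u^3 - 5u^2 + 4u - 1) / (u)
Step 1: u^2 * (u) = u^3; subtract.
Step 2: -5u * (u) = -5u^2; subtract.
Step 3: 4 * (u) = 4u; subtract.
Quotient: u^2 - 5u + 4, Remainder: -1


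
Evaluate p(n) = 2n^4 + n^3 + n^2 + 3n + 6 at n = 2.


Using direct substitution:
  2 * (2)^4 = 32
  1 * (2)^3 = 8
  1 * (2)^2 = 4
  3 * (2)^1 = 6
  constant: 6
Sum = 32 + 8 + 4 + 6 + 6 = 56


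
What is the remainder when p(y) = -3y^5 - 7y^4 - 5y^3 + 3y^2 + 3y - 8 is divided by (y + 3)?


By the Remainder Theorem, the remainder equals p(-3):
  -3*(-3)^5 = 729
  -7*(-3)^4 = -567
  -5*(-3)^3 = 135
  3*(-3)^2 = 27
  3*(-3)^1 = -9
  constant: -8
Sum: 729 - 567 + 135 + 27 - 9 - 8 = 307


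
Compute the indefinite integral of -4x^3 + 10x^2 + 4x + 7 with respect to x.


Reverse power rule on each term:
  ∫ -4x^3 dx = -x^4
  ∫ 10x^2 dx = (10/3)x^3
  ∫ 4x dx = 2x^2
  ∫ 7 dx = 7x
F(x) = -x^4 + (10/3)x^3 + 2x^2 + 7x + C


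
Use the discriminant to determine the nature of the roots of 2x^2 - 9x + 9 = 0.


D = b^2 - 4ac = (-9)^2 - 4(2)(9) = 81 - 72 = 9
Since D > 0: two distinct rational roots


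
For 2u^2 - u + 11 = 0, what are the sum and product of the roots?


For au^2+bu+c=0: sum = -b/a, product = c/a.
a=2, b=-1, c=11
Sum = -(-1)/2 = 1/2
Product = (11)/2 = 11/2


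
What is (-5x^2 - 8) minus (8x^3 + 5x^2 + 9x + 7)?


Distribute the minus sign:
  (-5x^2 - 8)
- (8x^3 + 5x^2 + 9x + 7)
Negate second polynomial: -8x^3 - 5x^2 - 9x - 7
Add: -8x^3 - 10x^2 - 9x - 15


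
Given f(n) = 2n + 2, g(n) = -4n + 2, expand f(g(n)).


Substitute g(n) into f:
f(g(n)) = 2*(-4n + 2) + 2
Expand and combine: -8n + 6


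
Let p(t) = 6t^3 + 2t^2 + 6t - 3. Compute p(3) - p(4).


p(3) = 195
p(4) = 437
p(3) - p(4) = 195 - 437 = -242


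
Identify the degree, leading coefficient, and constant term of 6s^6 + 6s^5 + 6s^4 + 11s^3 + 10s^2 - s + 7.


Highest power of s is 6, with coefficient 6. Constant term is 7.
Degree = 6, leading coefficient = 6, constant term = 7


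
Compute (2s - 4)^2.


Expand (2s - 4)^2 by repeated multiplication:
= 4s^2 - 16s + 16


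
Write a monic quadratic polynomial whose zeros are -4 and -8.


p(u) = (u + 4)(u + 8)
Expand: u^2 + 12u + 32


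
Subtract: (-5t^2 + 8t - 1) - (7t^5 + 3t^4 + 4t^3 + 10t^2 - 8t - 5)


Distribute the minus sign:
  (-5t^2 + 8t - 1)
- (7t^5 + 3t^4 + 4t^3 + 10t^2 - 8t - 5)
Negate second polynomial: -7t^5 - 3t^4 - 4t^3 - 10t^2 + 8t + 5
Add: -7t^5 - 3t^4 - 4t^3 - 15t^2 + 16t + 4


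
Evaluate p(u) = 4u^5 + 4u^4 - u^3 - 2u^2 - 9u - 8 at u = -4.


Using direct substitution:
  4 * (-4)^5 = -4096
  4 * (-4)^4 = 1024
  -1 * (-4)^3 = 64
  -2 * (-4)^2 = -32
  -9 * (-4)^1 = 36
  constant: -8
Sum = -4096 + 1024 + 64 - 32 + 36 - 8 = -3012


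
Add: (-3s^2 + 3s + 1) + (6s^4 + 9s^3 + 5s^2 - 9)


Align terms by degree and add:
  -3s^2 + 3s + 1
+ 6s^4 + 9s^3 + 5s^2 - 9
= 6s^4 + 9s^3 + 2s^2 + 3s - 8


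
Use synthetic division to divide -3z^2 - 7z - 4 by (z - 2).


Synthetic division with c = 2. Coefficients: -3, -7, -4
Bring down -3.
  -3 * 2 = -6; -6 - 7 = -13
  -13 * 2 = -26; -26 - 4 = -30
Quotient: -3z - 13, Remainder: -30


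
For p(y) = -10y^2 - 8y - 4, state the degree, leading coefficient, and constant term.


Highest power of y is 2, with coefficient -10. Constant term is -4.
Degree = 2, leading coefficient = -10, constant term = -4


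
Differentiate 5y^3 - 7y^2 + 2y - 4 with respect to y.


Apply the power rule term by term:
  d/dy(5y^3) = 15y^2
  d/dy(-7y^2) = -14y
  d/dy(2y) = 2
  d/dy(-4) = 0
p'(y) = 15y^2 - 14y + 2


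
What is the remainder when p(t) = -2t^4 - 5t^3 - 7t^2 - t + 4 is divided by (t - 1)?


By the Remainder Theorem, the remainder equals p(1):
  -2*(1)^4 = -2
  -5*(1)^3 = -5
  -7*(1)^2 = -7
  -1*(1)^1 = -1
  constant: 4
Sum: -2 - 5 - 7 - 1 + 4 = -11


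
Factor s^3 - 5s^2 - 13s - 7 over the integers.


Try integer roots (divisors of -7). s=-1: p(-1)=0.
Divide out (s + 1): quotient is s^2 - 6s - 7.
Factor the quadratic: (s - 7)(s + 1)
Result: (s + 1)(s - 7)(s + 1)


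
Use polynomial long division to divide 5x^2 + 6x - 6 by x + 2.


(5x^2 + 6x - 6) / (x + 2)
Step 1: 5x * (x + 2) = 5x^2 + 10x; subtract.
Step 2: -4 * (x + 2) = -4x - 8; subtract.
Quotient: 5x - 4, Remainder: 2


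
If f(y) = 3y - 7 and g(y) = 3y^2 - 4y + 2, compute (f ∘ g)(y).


Substitute g(y) into f:
f(g(y)) = 3*(3y^2 - 4y + 2) + (-7)
Expand and combine: 9y^2 - 12y - 1


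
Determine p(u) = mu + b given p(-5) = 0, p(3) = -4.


p(u) = mu + b. Using p(-5)=0, p(3)=-4:
m = (0 + 4)/(-5 - 3) = 4/-8 = -1/2
b = 0 - m*(-5) = 0 - 5/2 = -5/2
p(u) = -(1/2)u - (5/2)


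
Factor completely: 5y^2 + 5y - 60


Roots satisfy r1 + r2 = -b/a = -1 and r1*r2 = c/a = -12.
So r1 = -4, r2 = 3.
5y^2 + 5y - 60 = 5(y - r1)(y - r2) = 5(y + 4)(y - 3)


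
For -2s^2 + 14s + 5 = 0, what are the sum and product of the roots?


For as^2+bs+c=0: sum = -b/a, product = c/a.
a=-2, b=14, c=5
Sum = -(14)/-2 = 7
Product = (5)/-2 = -5/2


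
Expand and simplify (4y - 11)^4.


Expand (4y - 11)^4 by repeated multiplication:
  (4y - 11)^2 = 16y^2 - 88y + 121
  (4y - 11)^3 = 64y^3 - 528y^2 + 1452y - 1331
= 256y^4 - 2816y^3 + 11616y^2 - 21296y + 14641


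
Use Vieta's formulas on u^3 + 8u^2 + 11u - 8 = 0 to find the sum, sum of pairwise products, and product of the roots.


Monic cubic u^3+bu^2+cu+d=0: sum=-b, pairwise sum=c, product=-d.
b=8, c=11, d=-8
r1+r2+r3 = -8
r1r2+r1r3+r2r3 = 11
r1r2r3 = 8


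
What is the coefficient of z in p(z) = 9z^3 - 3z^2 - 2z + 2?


Read off the coefficient of z: -2


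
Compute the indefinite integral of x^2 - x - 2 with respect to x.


Reverse power rule on each term:
  ∫ x^2 dx = (1/3)x^3
  ∫ -x dx = -(1/2)x^2
  ∫ -2 dx = -2x
F(x) = (1/3)x^3 - (1/2)x^2 - 2x + C


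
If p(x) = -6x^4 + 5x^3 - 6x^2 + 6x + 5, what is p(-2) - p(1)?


p(-2) = -167
p(1) = 4
p(-2) - p(1) = -167 - 4 = -171


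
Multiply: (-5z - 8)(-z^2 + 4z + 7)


Distribute each term of the first polynomial:
  (-5z)(-z^2 + 4z + 7) = 5z^3 - 20z^2 - 35z
  (-8)(-z^2 + 4z + 7) = 8z^2 - 32z - 56
Sum: 5z^3 - 12z^2 - 67z - 56


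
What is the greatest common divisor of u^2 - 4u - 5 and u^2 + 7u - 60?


Factor each:
  u^2 - 4u - 5 = (u - 5)(u + 1)
  u^2 + 7u - 60 = (u - 5)(u + 12)
Common monic factor: u - 5


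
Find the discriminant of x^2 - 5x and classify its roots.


D = b^2 - 4ac = (-5)^2 - 4(1)(0) = 25 = 25
Since D > 0: two distinct rational roots


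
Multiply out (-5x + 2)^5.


Expand (-5x + 2)^5 by repeated multiplication:
  (-5x + 2)^2 = 25x^2 - 20x + 4
  (-5x + 2)^3 = -125x^3 + 150x^2 - 60x + 8
  (-5x + 2)^4 = 625x^4 - 1000x^3 + 600x^2 - 160x + 16
= -3125x^5 + 6250x^4 - 5000x^3 + 2000x^2 - 400x + 32


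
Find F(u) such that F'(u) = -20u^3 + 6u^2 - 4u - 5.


Reverse power rule on each term:
  ∫ -20u^3 du = -5u^4
  ∫ 6u^2 du = 2u^3
  ∫ -4u du = -2u^2
  ∫ -5 du = -5u
F(u) = -5u^4 + 2u^3 - 2u^2 - 5u + C


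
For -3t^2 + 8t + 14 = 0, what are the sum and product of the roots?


For at^2+bt+c=0: sum = -b/a, product = c/a.
a=-3, b=8, c=14
Sum = -(8)/-3 = 8/3
Product = (14)/-3 = -14/3


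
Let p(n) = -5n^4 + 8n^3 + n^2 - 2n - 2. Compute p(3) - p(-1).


p(3) = -188
p(-1) = -12
p(3) - p(-1) = -188 + 12 = -176


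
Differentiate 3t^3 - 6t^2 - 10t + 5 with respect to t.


Apply the power rule term by term:
  d/dt(3t^3) = 9t^2
  d/dt(-6t^2) = -12t
  d/dt(-10t) = -10
  d/dt(5) = 0
p'(t) = 9t^2 - 12t - 10


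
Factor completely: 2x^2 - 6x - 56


Roots satisfy r1 + r2 = -b/a = 3 and r1*r2 = c/a = -28.
So r1 = -4, r2 = 7.
2x^2 - 6x - 56 = 2(x - r1)(x - r2) = 2(x + 4)(x - 7)


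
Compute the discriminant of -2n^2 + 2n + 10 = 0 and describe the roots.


D = b^2 - 4ac = (2)^2 - 4(-2)(10) = 4 + 80 = 84
Since D > 0: two distinct irrational roots


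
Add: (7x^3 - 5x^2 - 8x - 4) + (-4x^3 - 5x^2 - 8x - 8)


Align terms by degree and add:
  7x^3 - 5x^2 - 8x - 4
  -4x^3 - 5x^2 - 8x - 8
= 3x^3 - 10x^2 - 16x - 12


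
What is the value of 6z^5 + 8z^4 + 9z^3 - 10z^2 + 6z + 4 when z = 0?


Using direct substitution:
  6 * (0)^5 = 0
  8 * (0)^4 = 0
  9 * (0)^3 = 0
  -10 * (0)^2 = 0
  6 * (0)^1 = 0
  constant: 4
Sum = 0 + 0 + 0 + 0 + 0 + 4 = 4


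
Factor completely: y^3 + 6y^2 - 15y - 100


Try integer roots (divisors of -100). y=-5: p(-5)=0.
Divide out (y + 5): quotient is y^2 + y - 20.
Factor the quadratic: (y + 5)(y - 4)
Result: (y + 5)(y + 5)(y - 4)


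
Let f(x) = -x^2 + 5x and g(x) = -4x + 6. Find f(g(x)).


Substitute g(x) into f:
f(g(x)) = -1*(-4x + 6)^2 + 5*(-4x + 6)
(-4x + 6)^2 = 16x^2 - 48x + 36
Expand and combine: -16x^2 + 28x - 6


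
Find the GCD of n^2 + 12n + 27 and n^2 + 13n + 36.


Factor each:
  n^2 + 12n + 27 = (n + 9)(n + 3)
  n^2 + 13n + 36 = (n + 9)(n + 4)
Common monic factor: n + 9


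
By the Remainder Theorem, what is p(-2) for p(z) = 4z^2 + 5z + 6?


By the Remainder Theorem, the remainder equals p(-2):
  4*(-2)^2 = 16
  5*(-2)^1 = -10
  constant: 6
Sum: 16 - 10 + 6 = 12


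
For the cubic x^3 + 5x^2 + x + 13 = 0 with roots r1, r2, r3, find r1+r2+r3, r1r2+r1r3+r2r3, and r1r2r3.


Monic cubic x^3+bx^2+cx+d=0: sum=-b, pairwise sum=c, product=-d.
b=5, c=1, d=13
r1+r2+r3 = -5
r1r2+r1r3+r2r3 = 1
r1r2r3 = -13


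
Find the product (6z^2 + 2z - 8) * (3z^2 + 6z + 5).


Distribute each term of the first polynomial:
  (6z^2)(3z^2 + 6z + 5) = 18z^4 + 36z^3 + 30z^2
  (2z)(3z^2 + 6z + 5) = 6z^3 + 12z^2 + 10z
  (-8)(3z^2 + 6z + 5) = -24z^2 - 48z - 40
Sum: 18z^4 + 42z^3 + 18z^2 - 38z - 40


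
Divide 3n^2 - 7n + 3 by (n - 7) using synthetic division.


Synthetic division with c = 7. Coefficients: 3, -7, 3
Bring down 3.
  3 * 7 = 21; 21 - 7 = 14
  14 * 7 = 98; 98 + 3 = 101
Quotient: 3n + 14, Remainder: 101


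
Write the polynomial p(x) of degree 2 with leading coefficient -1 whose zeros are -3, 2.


p(x) = -(x + 3)(x - 2)
Expand: -x^2 - x + 6


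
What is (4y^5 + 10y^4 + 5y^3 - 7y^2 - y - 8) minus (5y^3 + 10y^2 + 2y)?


Distribute the minus sign:
  (4y^5 + 10y^4 + 5y^3 - 7y^2 - y - 8)
- (5y^3 + 10y^2 + 2y)
Negate second polynomial: -5y^3 - 10y^2 - 2y
Add: 4y^5 + 10y^4 - 17y^2 - 3y - 8


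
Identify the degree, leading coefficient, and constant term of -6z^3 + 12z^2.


Highest power of z is 3, with coefficient -6. Constant term is 0.
Degree = 3, leading coefficient = -6, constant term = 0


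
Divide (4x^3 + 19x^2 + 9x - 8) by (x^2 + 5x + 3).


(4x^3 + 19x^2 + 9x - 8) / (x^2 + 5x + 3)
Step 1: 4x * (x^2 + 5x + 3) = 4x^3 + 20x^2 + 12x; subtract.
Step 2: -1 * (x^2 + 5x + 3) = -x^2 - 5x - 3; subtract.
Quotient: 4x - 1, Remainder: 2x - 5


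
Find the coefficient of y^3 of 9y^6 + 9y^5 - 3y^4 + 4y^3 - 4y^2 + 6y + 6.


Read off the coefficient of y^3: 4


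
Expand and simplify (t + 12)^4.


Expand (t + 12)^4 by repeated multiplication:
  (t + 12)^2 = t^2 + 24t + 144
  (t + 12)^3 = t^3 + 36t^2 + 432t + 1728
= t^4 + 48t^3 + 864t^2 + 6912t + 20736


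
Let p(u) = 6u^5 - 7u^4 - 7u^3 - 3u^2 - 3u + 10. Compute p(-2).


Using direct substitution:
  6 * (-2)^5 = -192
  -7 * (-2)^4 = -112
  -7 * (-2)^3 = 56
  -3 * (-2)^2 = -12
  -3 * (-2)^1 = 6
  constant: 10
Sum = -192 - 112 + 56 - 12 + 6 + 10 = -244


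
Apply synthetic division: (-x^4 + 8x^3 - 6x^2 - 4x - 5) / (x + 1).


Synthetic division with c = -1. Coefficients: -1, 8, -6, -4, -5
Bring down -1.
  -1 * -1 = 1; 1 + 8 = 9
  9 * -1 = -9; -9 - 6 = -15
  -15 * -1 = 15; 15 - 4 = 11
  11 * -1 = -11; -11 - 5 = -16
Quotient: -x^3 + 9x^2 - 15x + 11, Remainder: -16


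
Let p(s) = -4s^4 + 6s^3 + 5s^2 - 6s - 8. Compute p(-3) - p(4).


p(-3) = -431
p(4) = -592
p(-3) - p(4) = -431 + 592 = 161


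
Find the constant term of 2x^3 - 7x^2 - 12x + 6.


Read off the constant term: 6


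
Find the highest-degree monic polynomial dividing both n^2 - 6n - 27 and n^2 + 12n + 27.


Factor each:
  n^2 - 6n - 27 = (n + 3)(n - 9)
  n^2 + 12n + 27 = (n + 3)(n + 9)
Common monic factor: n + 3


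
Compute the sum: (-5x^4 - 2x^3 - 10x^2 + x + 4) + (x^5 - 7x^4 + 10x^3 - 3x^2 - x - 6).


Align terms by degree and add:
  -5x^4 - 2x^3 - 10x^2 + x + 4
+ x^5 - 7x^4 + 10x^3 - 3x^2 - x - 6
= x^5 - 12x^4 + 8x^3 - 13x^2 - 2


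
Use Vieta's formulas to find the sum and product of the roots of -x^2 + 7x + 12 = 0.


For ax^2+bx+c=0: sum = -b/a, product = c/a.
a=-1, b=7, c=12
Sum = -(7)/-1 = 7
Product = (12)/-1 = -12


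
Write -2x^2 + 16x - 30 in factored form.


Roots satisfy r1 + r2 = -b/a = 8 and r1*r2 = c/a = 15.
So r1 = 3, r2 = 5.
-2x^2 + 16x - 30 = -2(x - r1)(x - r2) = -2(x - 3)(x - 5)


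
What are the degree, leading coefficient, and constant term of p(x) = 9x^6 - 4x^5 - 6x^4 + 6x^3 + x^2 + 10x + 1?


Highest power of x is 6, with coefficient 9. Constant term is 1.
Degree = 6, leading coefficient = 9, constant term = 1


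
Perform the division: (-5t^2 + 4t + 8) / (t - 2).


(-5t^2 + 4t + 8) / (t - 2)
Step 1: -5t * (t - 2) = -5t^2 + 10t; subtract.
Step 2: -6 * (t - 2) = -6t + 12; subtract.
Quotient: -5t - 6, Remainder: -4


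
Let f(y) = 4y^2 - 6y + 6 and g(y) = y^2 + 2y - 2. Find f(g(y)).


Substitute g(y) into f:
f(g(y)) = 4*(y^2 + 2y - 2)^2 + (-6)*(y^2 + 2y - 2) + 6
(y^2 + 2y - 2)^2 = y^4 + 4y^3 - 8y + 4
Expand and combine: 4y^4 + 16y^3 - 6y^2 - 44y + 34


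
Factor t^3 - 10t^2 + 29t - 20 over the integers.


Try integer roots (divisors of -20). t=1: p(1)=0.
Divide out (t - 1): quotient is t^2 - 9t + 20.
Factor the quadratic: (t - 5)(t - 4)
Result: (t - 1)(t - 5)(t - 4)


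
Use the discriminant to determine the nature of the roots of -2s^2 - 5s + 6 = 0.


D = b^2 - 4ac = (-5)^2 - 4(-2)(6) = 25 + 48 = 73
Since D > 0: two distinct irrational roots


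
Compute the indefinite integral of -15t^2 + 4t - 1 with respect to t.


Reverse power rule on each term:
  ∫ -15t^2 dt = -5t^3
  ∫ 4t dt = 2t^2
  ∫ -1 dt = -t
F(t) = -5t^3 + 2t^2 - t + C


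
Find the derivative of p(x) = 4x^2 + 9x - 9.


Apply the power rule term by term:
  d/dx(4x^2) = 8x
  d/dx(9x) = 9
  d/dx(-9) = 0
p'(x) = 8x + 9


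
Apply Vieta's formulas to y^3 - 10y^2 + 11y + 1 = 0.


Monic cubic y^3+by^2+cy+d=0: sum=-b, pairwise sum=c, product=-d.
b=-10, c=11, d=1
r1+r2+r3 = 10
r1r2+r1r3+r2r3 = 11
r1r2r3 = -1


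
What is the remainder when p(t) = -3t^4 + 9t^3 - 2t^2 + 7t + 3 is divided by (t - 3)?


By the Remainder Theorem, the remainder equals p(3):
  -3*(3)^4 = -243
  9*(3)^3 = 243
  -2*(3)^2 = -18
  7*(3)^1 = 21
  constant: 3
Sum: -243 + 243 - 18 + 21 + 3 = 6


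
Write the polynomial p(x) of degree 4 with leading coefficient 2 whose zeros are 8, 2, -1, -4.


p(x) = 2(x - 8)(x - 2)(x + 1)(x + 4)
Expand: 2x^4 - 10x^3 - 60x^2 + 80x + 128


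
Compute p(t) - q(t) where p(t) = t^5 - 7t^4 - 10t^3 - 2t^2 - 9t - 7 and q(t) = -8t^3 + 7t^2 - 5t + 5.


Distribute the minus sign:
  (t^5 - 7t^4 - 10t^3 - 2t^2 - 9t - 7)
- (-8t^3 + 7t^2 - 5t + 5)
Negate second polynomial: 8t^3 - 7t^2 + 5t - 5
Add: t^5 - 7t^4 - 2t^3 - 9t^2 - 4t - 12


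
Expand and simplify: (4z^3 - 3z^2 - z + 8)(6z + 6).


Distribute each term of the first polynomial:
  (4z^3)(6z + 6) = 24z^4 + 24z^3
  (-3z^2)(6z + 6) = -18z^3 - 18z^2
  (-z)(6z + 6) = -6z^2 - 6z
  (8)(6z + 6) = 48z + 48
Sum: 24z^4 + 6z^3 - 24z^2 + 42z + 48


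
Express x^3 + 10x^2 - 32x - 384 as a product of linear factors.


Try integer roots (divisors of -384). x=-8: p(-8)=0.
Divide out (x + 8): quotient is x^2 + 2x - 48.
Factor the quadratic: (x - 6)(x + 8)
Result: (x + 8)(x - 6)(x + 8)


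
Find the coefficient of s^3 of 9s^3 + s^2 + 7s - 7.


Read off the coefficient of s^3: 9


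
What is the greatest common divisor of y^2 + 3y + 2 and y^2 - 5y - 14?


Factor each:
  y^2 + 3y + 2 = (y + 2)(y + 1)
  y^2 - 5y - 14 = (y + 2)(y - 7)
Common monic factor: y + 2


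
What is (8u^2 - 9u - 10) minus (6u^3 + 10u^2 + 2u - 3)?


Distribute the minus sign:
  (8u^2 - 9u - 10)
- (6u^3 + 10u^2 + 2u - 3)
Negate second polynomial: -6u^3 - 10u^2 - 2u + 3
Add: -6u^3 - 2u^2 - 11u - 7


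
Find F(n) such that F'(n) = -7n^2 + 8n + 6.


Reverse power rule on each term:
  ∫ -7n^2 dn = -(7/3)n^3
  ∫ 8n dn = 4n^2
  ∫ 6 dn = 6n
F(n) = -(7/3)n^3 + 4n^2 + 6n + C


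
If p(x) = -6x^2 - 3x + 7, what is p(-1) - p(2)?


p(-1) = 4
p(2) = -23
p(-1) - p(2) = 4 + 23 = 27


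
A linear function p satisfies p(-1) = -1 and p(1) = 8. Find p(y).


p(y) = my + b. Using p(-1)=-1, p(1)=8:
m = (-1 - 8)/(-1 - 1) = -9/-2 = 9/2
b = -1 - m*(-1) = -1 + 9/2 = 7/2
p(y) = (9/2)y + (7/2)


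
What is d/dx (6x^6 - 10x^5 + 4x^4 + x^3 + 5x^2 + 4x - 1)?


Apply the power rule term by term:
  d/dx(6x^6) = 36x^5
  d/dx(-10x^5) = -50x^4
  d/dx(4x^4) = 16x^3
  d/dx(x^3) = 3x^2
  d/dx(5x^2) = 10x
  d/dx(4x) = 4
  d/dx(-1) = 0
p'(x) = 36x^5 - 50x^4 + 16x^3 + 3x^2 + 10x + 4


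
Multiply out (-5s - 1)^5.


Expand (-5s - 1)^5 by repeated multiplication:
  (-5s - 1)^2 = 25s^2 + 10s + 1
  (-5s - 1)^3 = -125s^3 - 75s^2 - 15s - 1
  (-5s - 1)^4 = 625s^4 + 500s^3 + 150s^2 + 20s + 1
= -3125s^5 - 3125s^4 - 1250s^3 - 250s^2 - 25s - 1


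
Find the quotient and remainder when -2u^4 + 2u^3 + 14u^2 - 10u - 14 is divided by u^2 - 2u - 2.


(-2u^4 + 2u^3 + 14u^2 - 10u - 14) / (u^2 - 2u - 2)
Step 1: -2u^2 * (u^2 - 2u - 2) = -2u^4 + 4u^3 + 4u^2; subtract.
Step 2: -2u * (u^2 - 2u - 2) = -2u^3 + 4u^2 + 4u; subtract.
Step 3: 6 * (u^2 - 2u - 2) = 6u^2 - 12u - 12; subtract.
Quotient: -2u^2 - 2u + 6, Remainder: -2u - 2


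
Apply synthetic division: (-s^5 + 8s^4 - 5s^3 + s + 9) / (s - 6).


Synthetic division with c = 6. Coefficients: -1, 8, -5, 0, 1, 9
Bring down -1.
  -1 * 6 = -6; -6 + 8 = 2
  2 * 6 = 12; 12 - 5 = 7
  7 * 6 = 42; 42 + 0 = 42
  42 * 6 = 252; 252 + 1 = 253
  253 * 6 = 1518; 1518 + 9 = 1527
Quotient: -s^4 + 2s^3 + 7s^2 + 42s + 253, Remainder: 1527


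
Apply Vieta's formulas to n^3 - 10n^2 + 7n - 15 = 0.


Monic cubic n^3+bn^2+cn+d=0: sum=-b, pairwise sum=c, product=-d.
b=-10, c=7, d=-15
r1+r2+r3 = 10
r1r2+r1r3+r2r3 = 7
r1r2r3 = 15


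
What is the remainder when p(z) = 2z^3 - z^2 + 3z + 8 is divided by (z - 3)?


By the Remainder Theorem, the remainder equals p(3):
  2*(3)^3 = 54
  -1*(3)^2 = -9
  3*(3)^1 = 9
  constant: 8
Sum: 54 - 9 + 9 + 8 = 62


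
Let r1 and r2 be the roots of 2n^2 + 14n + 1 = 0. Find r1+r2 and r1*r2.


For an^2+bn+c=0: sum = -b/a, product = c/a.
a=2, b=14, c=1
Sum = -(14)/2 = -7
Product = (1)/2 = 1/2


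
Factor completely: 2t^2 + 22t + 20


Roots satisfy r1 + r2 = -b/a = -11 and r1*r2 = c/a = 10.
So r1 = -1, r2 = -10.
2t^2 + 22t + 20 = 2(t - r1)(t - r2) = 2(t + 1)(t + 10)


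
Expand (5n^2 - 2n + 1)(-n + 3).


Distribute each term of the first polynomial:
  (5n^2)(-n + 3) = -5n^3 + 15n^2
  (-2n)(-n + 3) = 2n^2 - 6n
  (1)(-n + 3) = -n + 3
Sum: -5n^3 + 17n^2 - 7n + 3


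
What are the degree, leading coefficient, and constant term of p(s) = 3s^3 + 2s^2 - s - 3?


Highest power of s is 3, with coefficient 3. Constant term is -3.
Degree = 3, leading coefficient = 3, constant term = -3


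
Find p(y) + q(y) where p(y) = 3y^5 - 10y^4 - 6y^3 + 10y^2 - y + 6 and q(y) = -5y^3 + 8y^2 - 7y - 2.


Align terms by degree and add:
  3y^5 - 10y^4 - 6y^3 + 10y^2 - y + 6
  -5y^3 + 8y^2 - 7y - 2
= 3y^5 - 10y^4 - 11y^3 + 18y^2 - 8y + 4


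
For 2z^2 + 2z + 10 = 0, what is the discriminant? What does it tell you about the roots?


D = b^2 - 4ac = (2)^2 - 4(2)(10) = 4 - 80 = -76
Since D < 0: two complex conjugate roots (no real roots)


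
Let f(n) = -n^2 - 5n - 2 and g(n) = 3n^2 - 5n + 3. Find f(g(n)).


Substitute g(n) into f:
f(g(n)) = -1*(3n^2 - 5n + 3)^2 + (-5)*(3n^2 - 5n + 3) + (-2)
(3n^2 - 5n + 3)^2 = 9n^4 - 30n^3 + 43n^2 - 30n + 9
Expand and combine: -9n^4 + 30n^3 - 58n^2 + 55n - 26


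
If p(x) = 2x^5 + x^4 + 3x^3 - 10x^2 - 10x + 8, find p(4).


Using direct substitution:
  2 * (4)^5 = 2048
  1 * (4)^4 = 256
  3 * (4)^3 = 192
  -10 * (4)^2 = -160
  -10 * (4)^1 = -40
  constant: 8
Sum = 2048 + 256 + 192 - 160 - 40 + 8 = 2304


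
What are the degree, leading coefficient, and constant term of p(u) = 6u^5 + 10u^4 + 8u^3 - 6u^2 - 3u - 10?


Highest power of u is 5, with coefficient 6. Constant term is -10.
Degree = 5, leading coefficient = 6, constant term = -10


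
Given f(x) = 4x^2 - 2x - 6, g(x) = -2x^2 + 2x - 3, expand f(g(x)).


Substitute g(x) into f:
f(g(x)) = 4*(-2x^2 + 2x - 3)^2 + (-2)*(-2x^2 + 2x - 3) + (-6)
(-2x^2 + 2x - 3)^2 = 4x^4 - 8x^3 + 16x^2 - 12x + 9
Expand and combine: 16x^4 - 32x^3 + 68x^2 - 52x + 36


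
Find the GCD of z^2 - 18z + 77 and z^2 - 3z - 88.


Factor each:
  z^2 - 18z + 77 = (z - 11)(z - 7)
  z^2 - 3z - 88 = (z - 11)(z + 8)
Common monic factor: z - 11


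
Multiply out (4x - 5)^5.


Expand (4x - 5)^5 by repeated multiplication:
  (4x - 5)^2 = 16x^2 - 40x + 25
  (4x - 5)^3 = 64x^3 - 240x^2 + 300x - 125
  (4x - 5)^4 = 256x^4 - 1280x^3 + 2400x^2 - 2000x + 625
= 1024x^5 - 6400x^4 + 16000x^3 - 20000x^2 + 12500x - 3125


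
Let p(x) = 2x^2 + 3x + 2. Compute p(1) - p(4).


p(1) = 7
p(4) = 46
p(1) - p(4) = 7 - 46 = -39


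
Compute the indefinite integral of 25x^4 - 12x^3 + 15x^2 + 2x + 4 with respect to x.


Reverse power rule on each term:
  ∫ 25x^4 dx = 5x^5
  ∫ -12x^3 dx = -3x^4
  ∫ 15x^2 dx = 5x^3
  ∫ 2x dx = x^2
  ∫ 4 dx = 4x
F(x) = 5x^5 - 3x^4 + 5x^3 + x^2 + 4x + C


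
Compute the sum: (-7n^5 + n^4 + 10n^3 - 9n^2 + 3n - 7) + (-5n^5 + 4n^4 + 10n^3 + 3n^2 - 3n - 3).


Align terms by degree and add:
  -7n^5 + n^4 + 10n^3 - 9n^2 + 3n - 7
  -5n^5 + 4n^4 + 10n^3 + 3n^2 - 3n - 3
= -12n^5 + 5n^4 + 20n^3 - 6n^2 - 10


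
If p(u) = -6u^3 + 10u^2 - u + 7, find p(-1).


Using direct substitution:
  -6 * (-1)^3 = 6
  10 * (-1)^2 = 10
  -1 * (-1)^1 = 1
  constant: 7
Sum = 6 + 10 + 1 + 7 = 24


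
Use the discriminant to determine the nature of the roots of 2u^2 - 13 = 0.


D = b^2 - 4ac = (0)^2 - 4(2)(-13) = 0 + 104 = 104
Since D > 0: two distinct irrational roots


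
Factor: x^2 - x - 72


Roots satisfy r1 + r2 = -b/a = 1 and r1*r2 = c/a = -72.
So r1 = -8, r2 = 9.
x^2 - x - 72 = (x - r1)(x - r2) = (x + 8)(x - 9)


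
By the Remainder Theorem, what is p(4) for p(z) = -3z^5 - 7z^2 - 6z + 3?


By the Remainder Theorem, the remainder equals p(4):
  -3*(4)^5 = -3072
  0*(4)^4 = 0
  0*(4)^3 = 0
  -7*(4)^2 = -112
  -6*(4)^1 = -24
  constant: 3
Sum: -3072 + 0 + 0 - 112 - 24 + 3 = -3205


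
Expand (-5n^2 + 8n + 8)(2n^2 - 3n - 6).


Distribute each term of the first polynomial:
  (-5n^2)(2n^2 - 3n - 6) = -10n^4 + 15n^3 + 30n^2
  (8n)(2n^2 - 3n - 6) = 16n^3 - 24n^2 - 48n
  (8)(2n^2 - 3n - 6) = 16n^2 - 24n - 48
Sum: -10n^4 + 31n^3 + 22n^2 - 72n - 48


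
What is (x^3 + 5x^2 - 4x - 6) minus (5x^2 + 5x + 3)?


Distribute the minus sign:
  (x^3 + 5x^2 - 4x - 6)
- (5x^2 + 5x + 3)
Negate second polynomial: -5x^2 - 5x - 3
Add: x^3 - 9x - 9


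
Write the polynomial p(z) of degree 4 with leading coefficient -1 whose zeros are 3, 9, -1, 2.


p(z) = -(z - 3)(z - 9)(z + 1)(z - 2)
Expand: -z^4 + 13z^3 - 37z^2 + 3z + 54


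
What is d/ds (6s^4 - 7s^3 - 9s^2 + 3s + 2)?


Apply the power rule term by term:
  d/ds(6s^4) = 24s^3
  d/ds(-7s^3) = -21s^2
  d/ds(-9s^2) = -18s
  d/ds(3s) = 3
  d/ds(2) = 0
p'(s) = 24s^3 - 21s^2 - 18s + 3


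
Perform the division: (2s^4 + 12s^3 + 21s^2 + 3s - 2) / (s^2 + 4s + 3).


(2s^4 + 12s^3 + 21s^2 + 3s - 2) / (s^2 + 4s + 3)
Step 1: 2s^2 * (s^2 + 4s + 3) = 2s^4 + 8s^3 + 6s^2; subtract.
Step 2: 4s * (s^2 + 4s + 3) = 4s^3 + 16s^2 + 12s; subtract.
Step 3: -1 * (s^2 + 4s + 3) = -s^2 - 4s - 3; subtract.
Quotient: 2s^2 + 4s - 1, Remainder: -5s + 1


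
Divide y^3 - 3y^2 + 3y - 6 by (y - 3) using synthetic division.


Synthetic division with c = 3. Coefficients: 1, -3, 3, -6
Bring down 1.
  1 * 3 = 3; 3 - 3 = 0
  0 * 3 = 0; 0 + 3 = 3
  3 * 3 = 9; 9 - 6 = 3
Quotient: y^2 + 3, Remainder: 3


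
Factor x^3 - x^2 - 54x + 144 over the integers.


Try integer roots (divisors of 144). x=-8: p(-8)=0.
Divide out (x + 8): quotient is x^2 - 9x + 18.
Factor the quadratic: (x - 3)(x - 6)
Result: (x + 8)(x - 3)(x - 6)


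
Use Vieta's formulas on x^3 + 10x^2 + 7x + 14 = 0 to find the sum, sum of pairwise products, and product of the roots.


Monic cubic x^3+bx^2+cx+d=0: sum=-b, pairwise sum=c, product=-d.
b=10, c=7, d=14
r1+r2+r3 = -10
r1r2+r1r3+r2r3 = 7
r1r2r3 = -14


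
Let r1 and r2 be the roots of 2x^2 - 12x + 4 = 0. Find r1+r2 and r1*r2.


For ax^2+bx+c=0: sum = -b/a, product = c/a.
a=2, b=-12, c=4
Sum = -(-12)/2 = 6
Product = (4)/2 = 2


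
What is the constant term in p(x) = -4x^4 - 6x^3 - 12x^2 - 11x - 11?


Read off the constant term: -11


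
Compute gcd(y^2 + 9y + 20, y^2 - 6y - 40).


Factor each:
  y^2 + 9y + 20 = (y + 4)(y + 5)
  y^2 - 6y - 40 = (y + 4)(y - 10)
Common monic factor: y + 4


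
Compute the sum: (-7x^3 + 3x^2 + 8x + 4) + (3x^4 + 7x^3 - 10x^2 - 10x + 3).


Align terms by degree and add:
  -7x^3 + 3x^2 + 8x + 4
+ 3x^4 + 7x^3 - 10x^2 - 10x + 3
= 3x^4 - 7x^2 - 2x + 7


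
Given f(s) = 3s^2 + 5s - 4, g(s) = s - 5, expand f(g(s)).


Substitute g(s) into f:
f(g(s)) = 3*(s - 5)^2 + 5*(s - 5) + (-4)
(s - 5)^2 = s^2 - 10s + 25
Expand and combine: 3s^2 - 25s + 46


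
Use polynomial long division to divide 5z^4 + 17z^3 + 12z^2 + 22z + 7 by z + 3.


(5z^4 + 17z^3 + 12z^2 + 22z + 7) / (z + 3)
Step 1: 5z^3 * (z + 3) = 5z^4 + 15z^3; subtract.
Step 2: 2z^2 * (z + 3) = 2z^3 + 6z^2; subtract.
Step 3: 6z * (z + 3) = 6z^2 + 18z; subtract.
Step 4: 4 * (z + 3) = 4z + 12; subtract.
Quotient: 5z^3 + 2z^2 + 6z + 4, Remainder: -5


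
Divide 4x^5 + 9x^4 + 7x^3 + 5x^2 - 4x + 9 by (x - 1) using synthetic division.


Synthetic division with c = 1. Coefficients: 4, 9, 7, 5, -4, 9
Bring down 4.
  4 * 1 = 4; 4 + 9 = 13
  13 * 1 = 13; 13 + 7 = 20
  20 * 1 = 20; 20 + 5 = 25
  25 * 1 = 25; 25 - 4 = 21
  21 * 1 = 21; 21 + 9 = 30
Quotient: 4x^4 + 13x^3 + 20x^2 + 25x + 21, Remainder: 30


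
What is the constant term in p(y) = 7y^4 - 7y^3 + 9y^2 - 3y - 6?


Read off the constant term: -6


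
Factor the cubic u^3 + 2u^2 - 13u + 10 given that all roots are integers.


Try integer roots (divisors of 10). u=-5: p(-5)=0.
Divide out (u + 5): quotient is u^2 - 3u + 2.
Factor the quadratic: (u - 2)(u - 1)
Result: (u + 5)(u - 2)(u - 1)


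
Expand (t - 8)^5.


Expand (t - 8)^5 by repeated multiplication:
  (t - 8)^2 = t^2 - 16t + 64
  (t - 8)^3 = t^3 - 24t^2 + 192t - 512
  (t - 8)^4 = t^4 - 32t^3 + 384t^2 - 2048t + 4096
= t^5 - 40t^4 + 640t^3 - 5120t^2 + 20480t - 32768


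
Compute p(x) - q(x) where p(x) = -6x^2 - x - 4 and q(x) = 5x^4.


Distribute the minus sign:
  (-6x^2 - x - 4)
- (5x^4)
Negate second polynomial: -5x^4
Add: -5x^4 - 6x^2 - x - 4


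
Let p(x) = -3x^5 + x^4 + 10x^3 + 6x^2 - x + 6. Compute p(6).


Using direct substitution:
  -3 * (6)^5 = -23328
  1 * (6)^4 = 1296
  10 * (6)^3 = 2160
  6 * (6)^2 = 216
  -1 * (6)^1 = -6
  constant: 6
Sum = -23328 + 1296 + 2160 + 216 - 6 + 6 = -19656


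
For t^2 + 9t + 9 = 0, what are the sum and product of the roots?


For at^2+bt+c=0: sum = -b/a, product = c/a.
a=1, b=9, c=9
Sum = -(9)/1 = -9
Product = (9)/1 = 9


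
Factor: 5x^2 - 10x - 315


Roots satisfy r1 + r2 = -b/a = 2 and r1*r2 = c/a = -63.
So r1 = -7, r2 = 9.
5x^2 - 10x - 315 = 5(x - r1)(x - r2) = 5(x + 7)(x - 9)


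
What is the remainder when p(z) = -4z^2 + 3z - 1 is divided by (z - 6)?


By the Remainder Theorem, the remainder equals p(6):
  -4*(6)^2 = -144
  3*(6)^1 = 18
  constant: -1
Sum: -144 + 18 - 1 = -127


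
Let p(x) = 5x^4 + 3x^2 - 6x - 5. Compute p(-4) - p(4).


p(-4) = 1347
p(4) = 1299
p(-4) - p(4) = 1347 - 1299 = 48


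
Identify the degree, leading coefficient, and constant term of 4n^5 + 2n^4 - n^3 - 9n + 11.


Highest power of n is 5, with coefficient 4. Constant term is 11.
Degree = 5, leading coefficient = 4, constant term = 11


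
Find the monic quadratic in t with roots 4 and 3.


p(t) = (t - 4)(t - 3)
Expand: t^2 - 7t + 12


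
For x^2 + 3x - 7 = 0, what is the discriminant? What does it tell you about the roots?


D = b^2 - 4ac = (3)^2 - 4(1)(-7) = 9 + 28 = 37
Since D > 0: two distinct irrational roots


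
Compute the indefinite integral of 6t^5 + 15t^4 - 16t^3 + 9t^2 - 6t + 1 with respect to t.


Reverse power rule on each term:
  ∫ 6t^5 dt = t^6
  ∫ 15t^4 dt = 3t^5
  ∫ -16t^3 dt = -4t^4
  ∫ 9t^2 dt = 3t^3
  ∫ -6t dt = -3t^2
  ∫ 1 dt = t
F(t) = t^6 + 3t^5 - 4t^4 + 3t^3 - 3t^2 + t + C


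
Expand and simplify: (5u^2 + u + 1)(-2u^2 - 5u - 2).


Distribute each term of the first polynomial:
  (5u^2)(-2u^2 - 5u - 2) = -10u^4 - 25u^3 - 10u^2
  (u)(-2u^2 - 5u - 2) = -2u^3 - 5u^2 - 2u
  (1)(-2u^2 - 5u - 2) = -2u^2 - 5u - 2
Sum: -10u^4 - 27u^3 - 17u^2 - 7u - 2


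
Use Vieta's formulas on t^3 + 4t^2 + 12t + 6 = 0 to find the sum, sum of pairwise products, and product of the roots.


Monic cubic t^3+bt^2+ct+d=0: sum=-b, pairwise sum=c, product=-d.
b=4, c=12, d=6
r1+r2+r3 = -4
r1r2+r1r3+r2r3 = 12
r1r2r3 = -6


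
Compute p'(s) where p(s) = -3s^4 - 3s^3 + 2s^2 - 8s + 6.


Apply the power rule term by term:
  d/ds(-3s^4) = -12s^3
  d/ds(-3s^3) = -9s^2
  d/ds(2s^2) = 4s
  d/ds(-8s) = -8
  d/ds(6) = 0
p'(s) = -12s^3 - 9s^2 + 4s - 8


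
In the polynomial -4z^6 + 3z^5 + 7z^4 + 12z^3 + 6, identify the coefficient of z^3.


Read off the coefficient of z^3: 12


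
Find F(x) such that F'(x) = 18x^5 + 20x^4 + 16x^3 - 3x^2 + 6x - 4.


Reverse power rule on each term:
  ∫ 18x^5 dx = 3x^6
  ∫ 20x^4 dx = 4x^5
  ∫ 16x^3 dx = 4x^4
  ∫ -3x^2 dx = -x^3
  ∫ 6x dx = 3x^2
  ∫ -4 dx = -4x
F(x) = 3x^6 + 4x^5 + 4x^4 - x^3 + 3x^2 - 4x + C


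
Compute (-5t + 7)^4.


Expand (-5t + 7)^4 by repeated multiplication:
  (-5t + 7)^2 = 25t^2 - 70t + 49
  (-5t + 7)^3 = -125t^3 + 525t^2 - 735t + 343
= 625t^4 - 3500t^3 + 7350t^2 - 6860t + 2401


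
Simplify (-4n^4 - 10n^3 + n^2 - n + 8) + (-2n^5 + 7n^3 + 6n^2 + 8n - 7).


Align terms by degree and add:
  -4n^4 - 10n^3 + n^2 - n + 8
  -2n^5 + 7n^3 + 6n^2 + 8n - 7
= -2n^5 - 4n^4 - 3n^3 + 7n^2 + 7n + 1


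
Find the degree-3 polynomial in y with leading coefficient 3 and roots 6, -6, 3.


p(y) = 3(y - 6)(y + 6)(y - 3)
Expand: 3y^3 - 9y^2 - 108y + 324


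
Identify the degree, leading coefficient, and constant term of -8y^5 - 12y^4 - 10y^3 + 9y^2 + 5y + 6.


Highest power of y is 5, with coefficient -8. Constant term is 6.
Degree = 5, leading coefficient = -8, constant term = 6


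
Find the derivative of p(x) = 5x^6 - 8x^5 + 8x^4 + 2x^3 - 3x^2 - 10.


Apply the power rule term by term:
  d/dx(5x^6) = 30x^5
  d/dx(-8x^5) = -40x^4
  d/dx(8x^4) = 32x^3
  d/dx(2x^3) = 6x^2
  d/dx(-3x^2) = -6x
  d/dx(-10) = 0
p'(x) = 30x^5 - 40x^4 + 32x^3 + 6x^2 - 6x


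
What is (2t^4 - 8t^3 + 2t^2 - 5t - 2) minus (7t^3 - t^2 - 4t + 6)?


Distribute the minus sign:
  (2t^4 - 8t^3 + 2t^2 - 5t - 2)
- (7t^3 - t^2 - 4t + 6)
Negate second polynomial: -7t^3 + t^2 + 4t - 6
Add: 2t^4 - 15t^3 + 3t^2 - t - 8


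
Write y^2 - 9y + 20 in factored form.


Roots satisfy r1 + r2 = -b/a = 9 and r1*r2 = c/a = 20.
So r1 = 5, r2 = 4.
y^2 - 9y + 20 = (y - r1)(y - r2) = (y - 5)(y - 4)


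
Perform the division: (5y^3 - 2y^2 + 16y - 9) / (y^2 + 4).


(5y^3 - 2y^2 + 16y - 9) / (y^2 + 4)
Step 1: 5y * (y^2 + 4) = 5y^3 + 20y; subtract.
Step 2: -2 * (y^2 + 4) = -2y^2 - 8; subtract.
Quotient: 5y - 2, Remainder: -4y - 1


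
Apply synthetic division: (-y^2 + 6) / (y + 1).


Synthetic division with c = -1. Coefficients: -1, 0, 6
Bring down -1.
  -1 * -1 = 1; 1 + 0 = 1
  1 * -1 = -1; -1 + 6 = 5
Quotient: -y + 1, Remainder: 5


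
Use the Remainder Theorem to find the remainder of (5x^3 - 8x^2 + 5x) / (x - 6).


By the Remainder Theorem, the remainder equals p(6):
  5*(6)^3 = 1080
  -8*(6)^2 = -288
  5*(6)^1 = 30
  constant: 0
Sum: 1080 - 288 + 30 + 0 = 822


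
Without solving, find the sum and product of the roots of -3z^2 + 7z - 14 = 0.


For az^2+bz+c=0: sum = -b/a, product = c/a.
a=-3, b=7, c=-14
Sum = -(7)/-3 = 7/3
Product = (-14)/-3 = 14/3


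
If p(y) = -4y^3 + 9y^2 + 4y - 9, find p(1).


Using direct substitution:
  -4 * (1)^3 = -4
  9 * (1)^2 = 9
  4 * (1)^1 = 4
  constant: -9
Sum = -4 + 9 + 4 - 9 = 0


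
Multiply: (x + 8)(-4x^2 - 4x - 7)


Distribute each term of the first polynomial:
  (x)(-4x^2 - 4x - 7) = -4x^3 - 4x^2 - 7x
  (8)(-4x^2 - 4x - 7) = -32x^2 - 32x - 56
Sum: -4x^3 - 36x^2 - 39x - 56


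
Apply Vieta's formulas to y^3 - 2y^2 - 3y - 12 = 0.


Monic cubic y^3+by^2+cy+d=0: sum=-b, pairwise sum=c, product=-d.
b=-2, c=-3, d=-12
r1+r2+r3 = 2
r1r2+r1r3+r2r3 = -3
r1r2r3 = 12


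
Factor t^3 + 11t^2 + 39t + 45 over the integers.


Try integer roots (divisors of 45). t=-3: p(-3)=0.
Divide out (t + 3): quotient is t^2 + 8t + 15.
Factor the quadratic: (t + 3)(t + 5)
Result: (t + 3)(t + 3)(t + 5)


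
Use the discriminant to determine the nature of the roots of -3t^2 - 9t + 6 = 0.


D = b^2 - 4ac = (-9)^2 - 4(-3)(6) = 81 + 72 = 153
Since D > 0: two distinct irrational roots


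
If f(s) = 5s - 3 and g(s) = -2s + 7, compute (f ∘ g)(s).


Substitute g(s) into f:
f(g(s)) = 5*(-2s + 7) + (-3)
Expand and combine: -10s + 32


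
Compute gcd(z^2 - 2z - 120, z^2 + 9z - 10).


Factor each:
  z^2 - 2z - 120 = (z + 10)(z - 12)
  z^2 + 9z - 10 = (z + 10)(z - 1)
Common monic factor: z + 10


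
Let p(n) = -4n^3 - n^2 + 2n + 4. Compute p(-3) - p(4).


p(-3) = 97
p(4) = -260
p(-3) - p(4) = 97 + 260 = 357


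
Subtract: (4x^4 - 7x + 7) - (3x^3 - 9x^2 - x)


Distribute the minus sign:
  (4x^4 - 7x + 7)
- (3x^3 - 9x^2 - x)
Negate second polynomial: -3x^3 + 9x^2 + x
Add: 4x^4 - 3x^3 + 9x^2 - 6x + 7


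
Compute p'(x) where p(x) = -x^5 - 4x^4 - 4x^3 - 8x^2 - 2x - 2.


Apply the power rule term by term:
  d/dx(-x^5) = -5x^4
  d/dx(-4x^4) = -16x^3
  d/dx(-4x^3) = -12x^2
  d/dx(-8x^2) = -16x
  d/dx(-2x) = -2
  d/dx(-2) = 0
p'(x) = -5x^4 - 16x^3 - 12x^2 - 16x - 2


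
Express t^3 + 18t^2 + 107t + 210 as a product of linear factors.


Try integer roots (divisors of 210). t=-6: p(-6)=0.
Divide out (t + 6): quotient is t^2 + 12t + 35.
Factor the quadratic: (t + 5)(t + 7)
Result: (t + 6)(t + 5)(t + 7)


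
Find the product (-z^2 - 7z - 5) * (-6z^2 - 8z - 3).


Distribute each term of the first polynomial:
  (-z^2)(-6z^2 - 8z - 3) = 6z^4 + 8z^3 + 3z^2
  (-7z)(-6z^2 - 8z - 3) = 42z^3 + 56z^2 + 21z
  (-5)(-6z^2 - 8z - 3) = 30z^2 + 40z + 15
Sum: 6z^4 + 50z^3 + 89z^2 + 61z + 15


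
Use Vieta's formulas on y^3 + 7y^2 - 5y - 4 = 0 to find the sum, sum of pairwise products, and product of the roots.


Monic cubic y^3+by^2+cy+d=0: sum=-b, pairwise sum=c, product=-d.
b=7, c=-5, d=-4
r1+r2+r3 = -7
r1r2+r1r3+r2r3 = -5
r1r2r3 = 4


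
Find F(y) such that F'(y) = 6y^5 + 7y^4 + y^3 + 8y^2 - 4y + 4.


Reverse power rule on each term:
  ∫ 6y^5 dy = y^6
  ∫ 7y^4 dy = (7/5)y^5
  ∫ y^3 dy = (1/4)y^4
  ∫ 8y^2 dy = (8/3)y^3
  ∫ -4y dy = -2y^2
  ∫ 4 dy = 4y
F(y) = y^6 + (7/5)y^5 + (1/4)y^4 + (8/3)y^3 - 2y^2 + 4y + C


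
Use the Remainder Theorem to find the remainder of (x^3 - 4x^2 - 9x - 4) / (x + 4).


By the Remainder Theorem, the remainder equals p(-4):
  1*(-4)^3 = -64
  -4*(-4)^2 = -64
  -9*(-4)^1 = 36
  constant: -4
Sum: -64 - 64 + 36 - 4 = -96


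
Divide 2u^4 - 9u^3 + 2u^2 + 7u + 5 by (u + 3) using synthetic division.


Synthetic division with c = -3. Coefficients: 2, -9, 2, 7, 5
Bring down 2.
  2 * -3 = -6; -6 - 9 = -15
  -15 * -3 = 45; 45 + 2 = 47
  47 * -3 = -141; -141 + 7 = -134
  -134 * -3 = 402; 402 + 5 = 407
Quotient: 2u^3 - 15u^2 + 47u - 134, Remainder: 407


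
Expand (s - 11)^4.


Expand (s - 11)^4 by repeated multiplication:
  (s - 11)^2 = s^2 - 22s + 121
  (s - 11)^3 = s^3 - 33s^2 + 363s - 1331
= s^4 - 44s^3 + 726s^2 - 5324s + 14641


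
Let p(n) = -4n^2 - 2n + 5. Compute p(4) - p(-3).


p(4) = -67
p(-3) = -25
p(4) - p(-3) = -67 + 25 = -42


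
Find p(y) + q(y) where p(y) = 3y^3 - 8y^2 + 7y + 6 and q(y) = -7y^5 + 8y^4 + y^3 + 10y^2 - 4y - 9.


Align terms by degree and add:
  3y^3 - 8y^2 + 7y + 6
  -7y^5 + 8y^4 + y^3 + 10y^2 - 4y - 9
= -7y^5 + 8y^4 + 4y^3 + 2y^2 + 3y - 3


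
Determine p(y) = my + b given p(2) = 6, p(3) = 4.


p(y) = my + b. Using p(2)=6, p(3)=4:
m = (6 - 4)/(2 - 3) = 2/-1 = -2
b = 6 - m*(2) = 6 + 4 = 10
p(y) = -2y + 10


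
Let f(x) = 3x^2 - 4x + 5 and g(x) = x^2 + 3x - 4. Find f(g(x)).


Substitute g(x) into f:
f(g(x)) = 3*(x^2 + 3x - 4)^2 + (-4)*(x^2 + 3x - 4) + 5
(x^2 + 3x - 4)^2 = x^4 + 6x^3 + x^2 - 24x + 16
Expand and combine: 3x^4 + 18x^3 - x^2 - 84x + 69


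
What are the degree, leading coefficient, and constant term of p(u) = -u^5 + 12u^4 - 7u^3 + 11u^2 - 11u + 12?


Highest power of u is 5, with coefficient -1. Constant term is 12.
Degree = 5, leading coefficient = -1, constant term = 12


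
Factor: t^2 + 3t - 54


Roots satisfy r1 + r2 = -b/a = -3 and r1*r2 = c/a = -54.
So r1 = -9, r2 = 6.
t^2 + 3t - 54 = (t - r1)(t - r2) = (t + 9)(t - 6)


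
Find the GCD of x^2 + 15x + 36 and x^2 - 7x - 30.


Factor each:
  x^2 + 15x + 36 = (x + 3)(x + 12)
  x^2 - 7x - 30 = (x + 3)(x - 10)
Common monic factor: x + 3


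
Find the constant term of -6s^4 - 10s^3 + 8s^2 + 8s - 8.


Read off the constant term: -8


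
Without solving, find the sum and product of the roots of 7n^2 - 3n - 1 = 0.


For an^2+bn+c=0: sum = -b/a, product = c/a.
a=7, b=-3, c=-1
Sum = -(-3)/7 = 3/7
Product = (-1)/7 = -1/7


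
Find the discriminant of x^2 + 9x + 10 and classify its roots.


D = b^2 - 4ac = (9)^2 - 4(1)(10) = 81 - 40 = 41
Since D > 0: two distinct irrational roots
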